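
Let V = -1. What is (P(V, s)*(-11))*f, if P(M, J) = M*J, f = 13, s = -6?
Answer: -858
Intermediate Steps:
P(M, J) = J*M
(P(V, s)*(-11))*f = (-6*(-1)*(-11))*13 = (6*(-11))*13 = -66*13 = -858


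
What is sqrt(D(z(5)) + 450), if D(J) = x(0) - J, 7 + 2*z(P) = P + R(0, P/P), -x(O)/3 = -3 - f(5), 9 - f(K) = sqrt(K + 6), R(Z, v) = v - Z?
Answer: sqrt(1946 - 12*sqrt(11))/2 ≈ 21.830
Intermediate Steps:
f(K) = 9 - sqrt(6 + K) (f(K) = 9 - sqrt(K + 6) = 9 - sqrt(6 + K))
x(O) = 36 - 3*sqrt(11) (x(O) = -3*(-3 - (9 - sqrt(6 + 5))) = -3*(-3 - (9 - sqrt(11))) = -3*(-3 + (-9 + sqrt(11))) = -3*(-12 + sqrt(11)) = 36 - 3*sqrt(11))
z(P) = -3 + P/2 (z(P) = -7/2 + (P + (P/P - 1*0))/2 = -7/2 + (P + (1 + 0))/2 = -7/2 + (P + 1)/2 = -7/2 + (1 + P)/2 = -7/2 + (1/2 + P/2) = -3 + P/2)
D(J) = 36 - J - 3*sqrt(11) (D(J) = (36 - 3*sqrt(11)) - J = 36 - J - 3*sqrt(11))
sqrt(D(z(5)) + 450) = sqrt((36 - (-3 + (1/2)*5) - 3*sqrt(11)) + 450) = sqrt((36 - (-3 + 5/2) - 3*sqrt(11)) + 450) = sqrt((36 - 1*(-1/2) - 3*sqrt(11)) + 450) = sqrt((36 + 1/2 - 3*sqrt(11)) + 450) = sqrt((73/2 - 3*sqrt(11)) + 450) = sqrt(973/2 - 3*sqrt(11))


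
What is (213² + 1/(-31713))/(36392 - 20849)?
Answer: 1438787096/492915159 ≈ 2.9189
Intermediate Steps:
(213² + 1/(-31713))/(36392 - 20849) = (45369 - 1/31713)/15543 = (1438787096/31713)*(1/15543) = 1438787096/492915159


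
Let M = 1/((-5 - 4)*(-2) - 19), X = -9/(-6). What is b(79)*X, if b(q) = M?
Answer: -3/2 ≈ -1.5000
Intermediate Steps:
X = 3/2 (X = -9*(-⅙) = 3/2 ≈ 1.5000)
M = -1 (M = 1/(-9*(-2) - 19) = 1/(18 - 19) = 1/(-1) = -1)
b(q) = -1
b(79)*X = -1*3/2 = -3/2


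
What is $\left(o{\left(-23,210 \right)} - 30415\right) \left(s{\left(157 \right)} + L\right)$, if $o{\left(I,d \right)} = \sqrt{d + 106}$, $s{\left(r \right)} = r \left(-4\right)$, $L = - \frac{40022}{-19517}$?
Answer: $\frac{371569531410}{19517} - \frac{24433308 \sqrt{79}}{19517} \approx 1.9027 \cdot 10^{7}$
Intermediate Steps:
$L = \frac{40022}{19517}$ ($L = \left(-40022\right) \left(- \frac{1}{19517}\right) = \frac{40022}{19517} \approx 2.0506$)
$s{\left(r \right)} = - 4 r$
$o{\left(I,d \right)} = \sqrt{106 + d}$
$\left(o{\left(-23,210 \right)} - 30415\right) \left(s{\left(157 \right)} + L\right) = \left(\sqrt{106 + 210} - 30415\right) \left(\left(-4\right) 157 + \frac{40022}{19517}\right) = \left(\sqrt{316} - 30415\right) \left(-628 + \frac{40022}{19517}\right) = \left(2 \sqrt{79} - 30415\right) \left(- \frac{12216654}{19517}\right) = \left(-30415 + 2 \sqrt{79}\right) \left(- \frac{12216654}{19517}\right) = \frac{371569531410}{19517} - \frac{24433308 \sqrt{79}}{19517}$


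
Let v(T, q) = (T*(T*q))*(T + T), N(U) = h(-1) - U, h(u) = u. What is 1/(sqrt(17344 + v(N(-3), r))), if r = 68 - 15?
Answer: sqrt(1137)/4548 ≈ 0.0074141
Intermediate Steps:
r = 53
N(U) = -1 - U
v(T, q) = 2*q*T**3 (v(T, q) = (q*T**2)*(2*T) = 2*q*T**3)
1/(sqrt(17344 + v(N(-3), r))) = 1/(sqrt(17344 + 2*53*(-1 - 1*(-3))**3)) = 1/(sqrt(17344 + 2*53*(-1 + 3)**3)) = 1/(sqrt(17344 + 2*53*2**3)) = 1/(sqrt(17344 + 2*53*8)) = 1/(sqrt(17344 + 848)) = 1/(sqrt(18192)) = 1/(4*sqrt(1137)) = sqrt(1137)/4548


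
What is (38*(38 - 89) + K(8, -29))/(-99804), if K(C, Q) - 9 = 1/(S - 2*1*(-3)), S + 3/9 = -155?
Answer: 288065/14904064 ≈ 0.019328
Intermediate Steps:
S = -466/3 (S = -1/3 - 155 = -466/3 ≈ -155.33)
K(C, Q) = 4029/448 (K(C, Q) = 9 + 1/(-466/3 - 2*1*(-3)) = 9 + 1/(-466/3 - 2*(-3)) = 9 + 1/(-466/3 + 6) = 9 + 1/(-448/3) = 9 - 3/448 = 4029/448)
(38*(38 - 89) + K(8, -29))/(-99804) = (38*(38 - 89) + 4029/448)/(-99804) = (38*(-51) + 4029/448)*(-1/99804) = (-1938 + 4029/448)*(-1/99804) = -864195/448*(-1/99804) = 288065/14904064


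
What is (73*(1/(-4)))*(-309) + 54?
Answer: 22773/4 ≈ 5693.3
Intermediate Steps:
(73*(1/(-4)))*(-309) + 54 = (73*(1*(-¼)))*(-309) + 54 = (73*(-¼))*(-309) + 54 = -73/4*(-309) + 54 = 22557/4 + 54 = 22773/4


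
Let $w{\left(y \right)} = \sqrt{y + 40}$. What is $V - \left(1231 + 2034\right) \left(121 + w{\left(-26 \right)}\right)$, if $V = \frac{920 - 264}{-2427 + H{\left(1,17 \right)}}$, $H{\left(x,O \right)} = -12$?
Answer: $- \frac{963564191}{2439} - 3265 \sqrt{14} \approx -4.0728 \cdot 10^{5}$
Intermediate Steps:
$V = - \frac{656}{2439}$ ($V = \frac{920 - 264}{-2427 - 12} = \frac{656}{-2439} = 656 \left(- \frac{1}{2439}\right) = - \frac{656}{2439} \approx -0.26896$)
$w{\left(y \right)} = \sqrt{40 + y}$
$V - \left(1231 + 2034\right) \left(121 + w{\left(-26 \right)}\right) = - \frac{656}{2439} - \left(1231 + 2034\right) \left(121 + \sqrt{40 - 26}\right) = - \frac{656}{2439} - 3265 \left(121 + \sqrt{14}\right) = - \frac{656}{2439} - \left(395065 + 3265 \sqrt{14}\right) = - \frac{963564191}{2439} - 3265 \sqrt{14}$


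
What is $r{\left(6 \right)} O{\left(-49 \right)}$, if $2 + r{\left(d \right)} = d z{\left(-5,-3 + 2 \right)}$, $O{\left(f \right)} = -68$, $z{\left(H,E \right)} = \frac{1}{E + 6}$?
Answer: $\frac{272}{5} \approx 54.4$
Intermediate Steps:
$z{\left(H,E \right)} = \frac{1}{6 + E}$
$r{\left(d \right)} = -2 + \frac{d}{5}$ ($r{\left(d \right)} = -2 + \frac{d}{6 + \left(-3 + 2\right)} = -2 + \frac{d}{6 - 1} = -2 + \frac{d}{5}$)
$r{\left(6 \right)} O{\left(-49 \right)} = \left(-2 + \frac{1}{5} \cdot 6\right) \left(-68\right) = \left(-2 + \frac{6}{5}\right) \left(-68\right) = \left(- \frac{4}{5}\right) \left(-68\right) = \frac{272}{5}$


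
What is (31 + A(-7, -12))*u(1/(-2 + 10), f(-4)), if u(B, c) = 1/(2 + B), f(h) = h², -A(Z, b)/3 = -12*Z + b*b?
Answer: -5224/17 ≈ -307.29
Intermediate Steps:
A(Z, b) = -3*b² + 36*Z (A(Z, b) = -3*(-12*Z + b*b) = -3*(-12*Z + b²) = -3*(b² - 12*Z) = -3*b² + 36*Z)
(31 + A(-7, -12))*u(1/(-2 + 10), f(-4)) = (31 + (-3*(-12)² + 36*(-7)))/(2 + 1/(-2 + 10)) = (31 + (-3*144 - 252))/(2 + 1/8) = (31 + (-432 - 252))/(2 + ⅛) = (31 - 684)/(17/8) = -653*8/17 = -5224/17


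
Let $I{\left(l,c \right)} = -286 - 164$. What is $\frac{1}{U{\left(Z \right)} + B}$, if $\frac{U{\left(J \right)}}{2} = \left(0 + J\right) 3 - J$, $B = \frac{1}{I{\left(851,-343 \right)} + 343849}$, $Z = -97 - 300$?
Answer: $- \frac{343399}{545317611} \approx -0.00062972$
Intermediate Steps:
$I{\left(l,c \right)} = -450$
$Z = -397$ ($Z = -97 - 300 = -397$)
$B = \frac{1}{343399}$ ($B = \frac{1}{-450 + 343849} = \frac{1}{343399} \approx 2.9121 \cdot 10^{-6}$)
$U{\left(J \right)} = 4 J$ ($U{\left(J \right)} = 2 \left(\left(0 + J\right) 3 - J\right) = 2 \left(J 3 - J\right) = 2 \left(3 J - J\right) = 2 \cdot 2 J = 4 J$)
$\frac{1}{U{\left(Z \right)} + B} = \frac{1}{4 \left(-397\right) + \frac{1}{343399}} = \frac{1}{-1588 + \frac{1}{343399}} = \frac{1}{- \frac{545317611}{343399}} = - \frac{343399}{545317611}$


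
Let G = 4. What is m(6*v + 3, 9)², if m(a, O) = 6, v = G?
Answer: 36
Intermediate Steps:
v = 4
m(6*v + 3, 9)² = 6² = 36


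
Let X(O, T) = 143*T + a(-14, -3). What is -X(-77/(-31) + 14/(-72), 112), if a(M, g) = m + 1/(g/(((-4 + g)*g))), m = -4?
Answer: -16005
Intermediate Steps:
a(M, g) = -8 + g (a(M, g) = -4 + 1/(g/(((-4 + g)*g))) = -4 + 1/(g/((g*(-4 + g)))) = -4 + 1/(g*(1/(g*(-4 + g)))) = -4 + 1/(1/(-4 + g)) = -4 + (-4 + g) = -8 + g)
X(O, T) = -11 + 143*T (X(O, T) = 143*T + (-8 - 3) = 143*T - 11 = -11 + 143*T)
-X(-77/(-31) + 14/(-72), 112) = -(-11 + 143*112) = -(-11 + 16016) = -1*16005 = -16005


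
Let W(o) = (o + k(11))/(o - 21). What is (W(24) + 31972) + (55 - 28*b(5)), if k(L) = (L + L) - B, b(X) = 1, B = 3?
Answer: 96040/3 ≈ 32013.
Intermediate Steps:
k(L) = -3 + 2*L (k(L) = (L + L) - 1*3 = 2*L - 3 = -3 + 2*L)
W(o) = (19 + o)/(-21 + o) (W(o) = (o + (-3 + 2*11))/(o - 21) = (o + (-3 + 22))/(-21 + o) = (o + 19)/(-21 + o) = (19 + o)/(-21 + o))
(W(24) + 31972) + (55 - 28*b(5)) = ((19 + 24)/(-21 + 24) + 31972) + (55 - 28*1) = (43/3 + 31972) + (55 - 28) = ((⅓)*43 + 31972) + 27 = (43/3 + 31972) + 27 = 95959/3 + 27 = 96040/3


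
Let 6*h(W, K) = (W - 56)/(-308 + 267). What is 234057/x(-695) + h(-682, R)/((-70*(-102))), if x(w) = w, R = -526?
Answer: -111410993/330820 ≈ -336.77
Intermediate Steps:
h(W, K) = 28/123 - W/246 (h(W, K) = ((W - 56)/(-308 + 267))/6 = ((-56 + W)/(-41))/6 = ((-56 + W)*(-1/41))/6 = (56/41 - W/41)/6 = 28/123 - W/246)
234057/x(-695) + h(-682, R)/((-70*(-102))) = 234057/(-695) + (28/123 - 1/246*(-682))/((-70*(-102))) = 234057*(-1/695) + (28/123 + 341/123)/7140 = -234057/695 + 3*(1/7140) = -234057/695 + 1/2380 = -111410993/330820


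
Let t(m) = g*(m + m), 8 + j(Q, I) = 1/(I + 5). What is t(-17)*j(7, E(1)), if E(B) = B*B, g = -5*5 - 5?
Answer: -7990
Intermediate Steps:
g = -30 (g = -25 - 5 = -30)
E(B) = B²
j(Q, I) = -8 + 1/(5 + I) (j(Q, I) = -8 + 1/(I + 5) = -8 + 1/(5 + I))
t(m) = -60*m (t(m) = -30*(m + m) = -60*m)
t(-17)*j(7, E(1)) = (-60*(-17))*((-39 - 8*1²)/(5 + 1²)) = 1020*((-39 - 8*1)/(5 + 1)) = 1020*((-39 - 8)/6) = 1020*((⅙)*(-47)) = 1020*(-47/6) = -7990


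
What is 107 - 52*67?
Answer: -3377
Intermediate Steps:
107 - 52*67 = 107 - 3484 = -3377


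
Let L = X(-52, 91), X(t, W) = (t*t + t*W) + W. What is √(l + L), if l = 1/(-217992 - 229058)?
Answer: I*√15484664887582/89410 ≈ 44.011*I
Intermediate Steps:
l = -1/447050 (l = 1/(-447050) = -1/447050 ≈ -2.2369e-6)
X(t, W) = W + t² + W*t (X(t, W) = (t² + W*t) + W = W + t² + W*t)
L = -1937 (L = 91 + (-52)² + 91*(-52) = 91 + 2704 - 4732 = -1937)
√(l + L) = √(-1/447050 - 1937) = √(-865935851/447050) = I*√15484664887582/89410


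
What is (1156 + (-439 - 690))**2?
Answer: 729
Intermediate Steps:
(1156 + (-439 - 690))**2 = (1156 - 1129)**2 = 27**2 = 729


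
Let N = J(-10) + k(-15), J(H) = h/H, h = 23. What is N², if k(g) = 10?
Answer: 5929/100 ≈ 59.290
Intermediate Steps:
J(H) = 23/H
N = 77/10 (N = 23/(-10) + 10 = 23*(-⅒) + 10 = -23/10 + 10 = 77/10 ≈ 7.7000)
N² = (77/10)² = 5929/100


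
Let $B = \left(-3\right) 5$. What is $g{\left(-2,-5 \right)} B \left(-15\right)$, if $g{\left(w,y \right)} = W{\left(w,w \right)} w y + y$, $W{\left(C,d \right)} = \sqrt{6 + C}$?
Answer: $3375$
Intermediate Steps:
$B = -15$
$g{\left(w,y \right)} = y + w y \sqrt{6 + w}$ ($g{\left(w,y \right)} = \sqrt{6 + w} w y + y = w \sqrt{6 + w} y + y = w y \sqrt{6 + w} + y = y + w y \sqrt{6 + w}$)
$g{\left(-2,-5 \right)} B \left(-15\right) = - 5 \left(1 - 2 \sqrt{6 - 2}\right) \left(-15\right) \left(-15\right) = - 5 \left(1 - 2 \sqrt{4}\right) \left(-15\right) \left(-15\right) = - 5 \left(1 - 4\right) \left(-15\right) \left(-15\right) = \left(-5\right) \left(-3\right) \left(-15\right) \left(-15\right) = 15 \left(-15\right) \left(-15\right) = \left(-225\right) \left(-15\right) = 3375$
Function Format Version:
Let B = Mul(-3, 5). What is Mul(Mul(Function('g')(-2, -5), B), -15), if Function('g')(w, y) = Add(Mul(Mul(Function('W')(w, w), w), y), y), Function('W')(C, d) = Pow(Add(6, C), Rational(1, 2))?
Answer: 3375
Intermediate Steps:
B = -15
Function('g')(w, y) = Add(y, Mul(w, y, Pow(Add(6, w), Rational(1, 2)))) (Function('g')(w, y) = Add(Mul(Mul(Pow(Add(6, w), Rational(1, 2)), w), y), y) = Add(Mul(Mul(w, Pow(Add(6, w), Rational(1, 2))), y), y) = Add(Mul(w, y, Pow(Add(6, w), Rational(1, 2))), y) = Add(y, Mul(w, y, Pow(Add(6, w), Rational(1, 2)))))
Mul(Mul(Function('g')(-2, -5), B), -15) = Mul(Mul(Mul(-5, Add(1, Mul(-2, Pow(Add(6, -2), Rational(1, 2))))), -15), -15) = Mul(Mul(Mul(-5, Add(1, Mul(-2, Pow(4, Rational(1, 2))))), -15), -15) = Mul(Mul(Mul(-5, Add(1, Mul(-2, 2))), -15), -15) = Mul(Mul(Mul(-5, Add(1, -4)), -15), -15) = Mul(Mul(Mul(-5, -3), -15), -15) = Mul(Mul(15, -15), -15) = Mul(-225, -15) = 3375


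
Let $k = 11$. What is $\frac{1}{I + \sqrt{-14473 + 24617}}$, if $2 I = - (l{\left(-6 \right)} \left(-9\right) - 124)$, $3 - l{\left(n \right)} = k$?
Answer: $- \frac{13}{4734} + \frac{\sqrt{634}}{2367} \approx 0.0078916$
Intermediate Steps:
$l{\left(n \right)} = -8$ ($l{\left(n \right)} = 3 - 11 = -8$)
$I = 26$ ($I = \frac{\left(-1\right) \left(\left(-8\right) \left(-9\right) - 124\right)}{2} = \frac{\left(-1\right) \left(72 - 124\right)}{2} = \frac{\left(-1\right) \left(-52\right)}{2} = \frac{1}{2} \cdot 52 = 26$)
$\frac{1}{I + \sqrt{-14473 + 24617}} = \frac{1}{26 + \sqrt{-14473 + 24617}} = \frac{1}{26 + \sqrt{10144}} = \frac{1}{26 + 4 \sqrt{634}}$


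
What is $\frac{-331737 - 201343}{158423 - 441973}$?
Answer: $\frac{53308}{28355} \approx 1.88$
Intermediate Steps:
$\frac{-331737 - 201343}{158423 - 441973} = - \frac{533080}{-283550} = \left(-533080\right) \left(- \frac{1}{283550}\right) = \frac{53308}{28355}$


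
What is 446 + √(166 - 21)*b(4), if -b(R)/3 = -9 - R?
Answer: 446 + 39*√145 ≈ 915.62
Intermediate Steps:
b(R) = 27 + 3*R (b(R) = -3*(-9 - R) = 27 + 3*R)
446 + √(166 - 21)*b(4) = 446 + √(166 - 21)*(27 + 3*4) = 446 + √145*(27 + 12) = 446 + √145*39 = 446 + 39*√145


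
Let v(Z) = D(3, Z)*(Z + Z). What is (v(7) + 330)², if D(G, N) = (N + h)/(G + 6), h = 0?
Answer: 9412624/81 ≈ 1.1621e+5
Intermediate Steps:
D(G, N) = N/(6 + G) (D(G, N) = (N + 0)/(G + 6) = N/(6 + G))
v(Z) = 2*Z²/9 (v(Z) = (Z/(6 + 3))*(Z + Z) = (Z/9)*(2*Z) = 2*Z²/9)
(v(7) + 330)² = ((2/9)*7² + 330)² = ((2/9)*49 + 330)² = (98/9 + 330)² = (3068/9)² = 9412624/81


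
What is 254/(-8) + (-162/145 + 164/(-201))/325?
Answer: -92552711/2914500 ≈ -31.756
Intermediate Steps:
254/(-8) + (-162/145 + 164/(-201))/325 = 254*(-⅛) + (-162*1/145 + 164*(-1/201))*(1/325) = -127/4 + (-162/145 - 164/201)*(1/325) = -127/4 - 56342/29145*1/325 = -127/4 - 4334/728625 = -92552711/2914500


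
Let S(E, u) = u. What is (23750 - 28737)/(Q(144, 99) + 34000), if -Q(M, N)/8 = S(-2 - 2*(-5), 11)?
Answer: -4987/33912 ≈ -0.14706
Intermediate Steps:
Q(M, N) = -88 (Q(M, N) = -8*11 = -88)
(23750 - 28737)/(Q(144, 99) + 34000) = (23750 - 28737)/(-88 + 34000) = -4987/33912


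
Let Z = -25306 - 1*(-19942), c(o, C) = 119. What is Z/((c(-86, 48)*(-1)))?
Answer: 5364/119 ≈ 45.076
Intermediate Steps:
Z = -5364 (Z = -25306 + 19942 = -5364)
Z/((c(-86, 48)*(-1))) = -5364/(119*(-1)) = -5364/(-119) = -5364*(-1/119) = 5364/119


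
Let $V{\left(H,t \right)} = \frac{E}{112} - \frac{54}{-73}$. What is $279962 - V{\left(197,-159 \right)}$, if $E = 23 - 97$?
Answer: $\frac{1144484333}{4088} \approx 2.7996 \cdot 10^{5}$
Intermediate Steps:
$E = -74$ ($E = 23 - 97 = -74$)
$V{\left(H,t \right)} = \frac{323}{4088}$ ($V{\left(H,t \right)} = - \frac{74}{112} - \frac{54}{-73} = \left(-74\right) \frac{1}{112} - - \frac{54}{73} = - \frac{37}{56} + \frac{54}{73} = \frac{323}{4088}$)
$279962 - V{\left(197,-159 \right)} = 279962 - \frac{323}{4088} = \frac{1144484333}{4088}$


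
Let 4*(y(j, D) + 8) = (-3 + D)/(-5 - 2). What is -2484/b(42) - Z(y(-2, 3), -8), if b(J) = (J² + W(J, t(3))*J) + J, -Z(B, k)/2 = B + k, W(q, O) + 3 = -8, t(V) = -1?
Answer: -3791/112 ≈ -33.848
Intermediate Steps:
W(q, O) = -11 (W(q, O) = -3 - 8 = -11)
y(j, D) = -221/28 - D/28 (y(j, D) = -8 + ((-3 + D)/(-5 - 2))/4 = -8 + ((-3 + D)/(-7))/4 = -8 + ((-3 + D)*(-⅐))/4 = -8 + (3/7 - D/7)/4 = -8 + (3/28 - D/28) = -221/28 - D/28)
Z(B, k) = -2*B - 2*k (Z(B, k) = -2*(B + k) = -2*B - 2*k)
b(J) = J² - 10*J (b(J) = (J² - 11*J) + J = J² - 10*J)
-2484/b(42) - Z(y(-2, 3), -8) = -2484*1/(42*(-10 + 42)) - (-2*(-221/28 - 1/28*3) - 2*(-8)) = -2484/(42*32) - (-2*(-221/28 - 3/28) + 16) = -2484/1344 - (-2*(-8) + 16) = -2484*1/1344 - (16 + 16) = -207/112 - 1*32 = -207/112 - 32 = -3791/112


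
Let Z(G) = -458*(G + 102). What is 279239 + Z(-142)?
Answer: 297559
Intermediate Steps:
Z(G) = -46716 - 458*G (Z(G) = -458*(102 + G) = -46716 - 458*G)
279239 + Z(-142) = 279239 + (-46716 - 458*(-142)) = 279239 + (-46716 + 65036) = 279239 + 18320 = 297559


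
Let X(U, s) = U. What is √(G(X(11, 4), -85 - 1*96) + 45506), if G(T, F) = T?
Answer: √45517 ≈ 213.35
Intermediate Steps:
√(G(X(11, 4), -85 - 1*96) + 45506) = √(11 + 45506) = √45517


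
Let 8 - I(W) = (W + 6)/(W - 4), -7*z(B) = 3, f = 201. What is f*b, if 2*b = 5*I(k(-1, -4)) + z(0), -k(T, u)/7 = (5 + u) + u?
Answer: 378282/119 ≈ 3178.8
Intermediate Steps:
k(T, u) = -35 - 14*u (k(T, u) = -7*((5 + u) + u) = -7*(5 + 2*u) = -35 - 14*u)
z(B) = -3/7 (z(B) = -1/7*3 = -3/7)
I(W) = 8 - (6 + W)/(-4 + W) (I(W) = 8 - (W + 6)/(W - 4) = 8 - (6 + W)/(-4 + W))
b = 1882/119 (b = (5*((-38 + 7*(-35 - 14*(-4)))/(-4 + (-35 - 14*(-4)))) - 3/7)/2 = (5*((-38 + 7*(-35 + 56))/(-4 + (-35 + 56))) - 3/7)/2 = (5*((-38 + 7*21)/(-4 + 21)) - 3/7)/2 = (5*((-38 + 147)/17) - 3/7)/2 = (5*((1/17)*109) - 3/7)/2 = (5*(109/17) - 3/7)/2 = (545/17 - 3/7)/2 = (1/2)*(3764/119) = 1882/119 ≈ 15.815)
f*b = 201*(1882/119) = 378282/119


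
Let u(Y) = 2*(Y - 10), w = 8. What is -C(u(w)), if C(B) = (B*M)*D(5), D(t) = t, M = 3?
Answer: 60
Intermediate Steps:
u(Y) = -20 + 2*Y (u(Y) = 2*(-10 + Y) = -20 + 2*Y)
C(B) = 15*B (C(B) = (B*3)*5 = (3*B)*5 = 15*B)
-C(u(w)) = -15*(-20 + 2*8) = -15*(-20 + 16) = -15*(-4) = -1*(-60) = 60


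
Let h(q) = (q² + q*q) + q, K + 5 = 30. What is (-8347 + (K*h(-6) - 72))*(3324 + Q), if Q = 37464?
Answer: -276093972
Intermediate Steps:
K = 25 (K = -5 + 30 = 25)
h(q) = q + 2*q² (h(q) = (q² + q²) + q = 2*q² + q = q + 2*q²)
(-8347 + (K*h(-6) - 72))*(3324 + Q) = (-8347 + (25*(-6*(1 + 2*(-6))) - 72))*(3324 + 37464) = (-8347 + (25*(-6*(1 - 12)) - 72))*40788 = (-8347 + (25*(-6*(-11)) - 72))*40788 = (-8347 + (25*66 - 72))*40788 = (-8347 + (1650 - 72))*40788 = (-8347 + 1578)*40788 = -6769*40788 = -276093972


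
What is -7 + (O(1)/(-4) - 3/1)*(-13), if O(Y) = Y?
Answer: 141/4 ≈ 35.250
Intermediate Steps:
-7 + (O(1)/(-4) - 3/1)*(-13) = -7 + (1/(-4) - 3/1)*(-13) = -7 + (1*(-¼) - 3*1)*(-13) = -7 + (-¼ - 3)*(-13) = -7 - 13/4*(-13) = -7 + 169/4 = 141/4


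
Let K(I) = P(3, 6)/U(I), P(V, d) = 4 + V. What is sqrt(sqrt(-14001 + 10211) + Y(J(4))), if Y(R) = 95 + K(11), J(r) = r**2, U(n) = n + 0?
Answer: sqrt(11572 + 121*I*sqrt(3790))/11 ≈ 10.232 + 3.0084*I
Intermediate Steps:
U(n) = n
K(I) = 7/I (K(I) = (4 + 3)/I = 7/I)
Y(R) = 1052/11 (Y(R) = 95 + 7/11 = 1052/11)
sqrt(sqrt(-14001 + 10211) + Y(J(4))) = sqrt(sqrt(-14001 + 10211) + 1052/11) = sqrt(sqrt(-3790) + 1052/11) = sqrt(I*sqrt(3790) + 1052/11) = sqrt(1052/11 + I*sqrt(3790))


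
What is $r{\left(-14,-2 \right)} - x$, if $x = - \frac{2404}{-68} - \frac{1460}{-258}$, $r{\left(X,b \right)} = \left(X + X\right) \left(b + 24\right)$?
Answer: $- \frac{1440827}{2193} \approx -657.01$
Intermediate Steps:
$r{\left(X,b \right)} = 2 X \left(24 + b\right)$
$x = \frac{89939}{2193}$ ($x = \left(-2404\right) \left(- \frac{1}{68}\right) - - \frac{730}{129} = \frac{601}{17} + \frac{730}{129} = \frac{89939}{2193} \approx 41.012$)
$r{\left(-14,-2 \right)} - x = 2 \left(-14\right) \left(24 - 2\right) - \frac{89939}{2193} = 2 \left(-14\right) 22 - \frac{89939}{2193} = -616 - \frac{89939}{2193} = - \frac{1440827}{2193}$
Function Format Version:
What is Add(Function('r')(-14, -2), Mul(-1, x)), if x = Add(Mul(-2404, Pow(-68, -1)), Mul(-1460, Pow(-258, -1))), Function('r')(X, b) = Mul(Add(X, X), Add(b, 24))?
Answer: Rational(-1440827, 2193) ≈ -657.01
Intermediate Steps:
Function('r')(X, b) = Mul(2, X, Add(24, b)) (Function('r')(X, b) = Mul(Mul(2, X), Add(24, b)) = Mul(2, X, Add(24, b)))
x = Rational(89939, 2193) (x = Add(Mul(-2404, Rational(-1, 68)), Mul(-1460, Rational(-1, 258))) = Add(Rational(601, 17), Rational(730, 129)) = Rational(89939, 2193) ≈ 41.012)
Add(Function('r')(-14, -2), Mul(-1, x)) = Add(Mul(2, -14, Add(24, -2)), Mul(-1, Rational(89939, 2193))) = Add(Mul(2, -14, 22), Rational(-89939, 2193)) = Add(-616, Rational(-89939, 2193)) = Rational(-1440827, 2193)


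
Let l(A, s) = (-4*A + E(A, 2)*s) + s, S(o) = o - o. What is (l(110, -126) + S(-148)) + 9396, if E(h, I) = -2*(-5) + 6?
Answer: 6814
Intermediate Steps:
S(o) = 0
E(h, I) = 16 (E(h, I) = 10 + 6 = 16)
l(A, s) = -4*A + 17*s (l(A, s) = (-4*A + 16*s) + s = -4*A + 17*s)
(l(110, -126) + S(-148)) + 9396 = ((-4*110 + 17*(-126)) + 0) + 9396 = ((-440 - 2142) + 0) + 9396 = (-2582 + 0) + 9396 = -2582 + 9396 = 6814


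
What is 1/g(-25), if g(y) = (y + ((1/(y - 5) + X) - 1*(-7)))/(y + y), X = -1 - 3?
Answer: 1500/661 ≈ 2.2693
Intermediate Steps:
X = -4
g(y) = (3 + y + 1/(-5 + y))/(2*y) (g(y) = (y + ((1/(y - 5) - 4) - 1*(-7)))/(y + y) = (y + ((1/(-5 + y) - 4) + 7))/((2*y)) = (y + ((-4 + 1/(-5 + y)) + 7))*(1/(2*y)) = (y + (3 + 1/(-5 + y)))*(1/(2*y)) = (3 + y + 1/(-5 + y))*(1/(2*y)) = (3 + y + 1/(-5 + y))/(2*y))
1/g(-25) = 1/((-7 + (½)*(-25)² - 1*(-25))/((-25)*(-5 - 25))) = 1/(-1/25*(-7 + (½)*625 + 25)/(-30)) = 1/(-1/25*(-1/30)*(-7 + 625/2 + 25)) = 1/(-1/25*(-1/30)*661/2) = 1/(661/1500) = 1500/661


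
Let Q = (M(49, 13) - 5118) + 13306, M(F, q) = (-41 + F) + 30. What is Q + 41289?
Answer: 49515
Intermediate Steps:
M(F, q) = -11 + F
Q = 8226 (Q = ((-11 + 49) - 5118) + 13306 = (38 - 5118) + 13306 = -5080 + 13306 = 8226)
Q + 41289 = 8226 + 41289 = 49515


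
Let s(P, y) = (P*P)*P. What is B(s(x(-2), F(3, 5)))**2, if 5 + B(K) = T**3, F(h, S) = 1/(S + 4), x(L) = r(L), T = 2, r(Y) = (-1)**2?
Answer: 9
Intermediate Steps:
r(Y) = 1
x(L) = 1
F(h, S) = 1/(4 + S)
s(P, y) = P**3 (s(P, y) = P**2*P = P**3)
B(K) = 3 (B(K) = -5 + 2**3 = -5 + 8 = 3)
B(s(x(-2), F(3, 5)))**2 = 3**2 = 9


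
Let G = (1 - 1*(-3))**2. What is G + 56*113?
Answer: 6344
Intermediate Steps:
G = 16 (G = (1 + 3)**2 = 4**2 = 16)
G + 56*113 = 16 + 56*113 = 16 + 6328 = 6344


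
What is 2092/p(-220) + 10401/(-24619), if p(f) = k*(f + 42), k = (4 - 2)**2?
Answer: -14727115/4382182 ≈ -3.3607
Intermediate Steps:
k = 4 (k = 2**2 = 4)
p(f) = 168 + 4*f (p(f) = 4*(f + 42) = 4*(42 + f) = 168 + 4*f)
2092/p(-220) + 10401/(-24619) = 2092/(168 + 4*(-220)) + 10401/(-24619) = 2092/(168 - 880) + 10401*(-1/24619) = 2092/(-712) - 10401/24619 = 2092*(-1/712) - 10401/24619 = -523/178 - 10401/24619 = -14727115/4382182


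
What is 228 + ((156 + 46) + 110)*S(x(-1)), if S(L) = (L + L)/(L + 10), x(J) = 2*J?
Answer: 72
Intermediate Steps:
S(L) = 2*L/(10 + L) (S(L) = (2*L)/(10 + L) = 2*L/(10 + L))
228 + ((156 + 46) + 110)*S(x(-1)) = 228 + ((156 + 46) + 110)*(2*(2*(-1))/(10 + 2*(-1))) = 228 + (202 + 110)*(2*(-2)/(10 - 2)) = 228 + 312*(2*(-2)/8) = 228 + 312*(2*(-2)*(⅛)) = 228 + 312*(-½) = 228 - 156 = 72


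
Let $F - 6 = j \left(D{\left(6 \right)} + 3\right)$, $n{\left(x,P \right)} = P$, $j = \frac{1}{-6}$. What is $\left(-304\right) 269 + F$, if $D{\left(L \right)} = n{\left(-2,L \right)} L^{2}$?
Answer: $- \frac{163613}{2} \approx -81807.0$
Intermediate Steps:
$j = - \frac{1}{6} \approx -0.16667$
$D{\left(L \right)} = L^{3}$ ($D{\left(L \right)} = L L^{2} = L^{3}$)
$F = - \frac{61}{2}$ ($F = 6 - \frac{6^{3} + 3}{6} = 6 - \frac{216 + 3}{6} = 6 - \frac{73}{2} = - \frac{61}{2} \approx -30.5$)
$\left(-304\right) 269 + F = \left(-304\right) 269 - \frac{61}{2} = -81776 - \frac{61}{2} = - \frac{163613}{2}$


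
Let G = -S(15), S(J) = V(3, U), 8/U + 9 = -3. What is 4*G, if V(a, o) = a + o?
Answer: -28/3 ≈ -9.3333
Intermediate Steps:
U = -2/3 (U = 8/(-9 - 3) = 8/(-12) = 8*(-1/12) = -2/3 ≈ -0.66667)
S(J) = 7/3 (S(J) = 3 - 2/3 = 7/3)
G = -7/3 (G = -1*7/3 = -7/3 ≈ -2.3333)
4*G = 4*(-7/3) = -28/3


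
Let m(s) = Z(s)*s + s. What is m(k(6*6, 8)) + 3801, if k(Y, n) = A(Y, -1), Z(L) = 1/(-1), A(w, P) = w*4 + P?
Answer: 3801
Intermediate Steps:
A(w, P) = P + 4*w (A(w, P) = 4*w + P = P + 4*w)
Z(L) = -1
k(Y, n) = -1 + 4*Y
m(s) = 0 (m(s) = -s + s = 0)
m(k(6*6, 8)) + 3801 = 0 + 3801 = 3801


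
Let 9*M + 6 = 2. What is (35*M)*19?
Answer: -2660/9 ≈ -295.56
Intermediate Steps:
M = -4/9 (M = -⅔ + (⅑)*2 = -⅔ + 2/9 = -4/9 ≈ -0.44444)
(35*M)*19 = (35*(-4/9))*19 = -140/9*19 = -2660/9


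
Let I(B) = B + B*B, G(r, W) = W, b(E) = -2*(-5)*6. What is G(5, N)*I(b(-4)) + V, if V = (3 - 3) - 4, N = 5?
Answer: 18296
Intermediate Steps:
V = -4 (V = 0 - 4 = -4)
b(E) = 60 (b(E) = 10*6 = 60)
I(B) = B + B**2
G(5, N)*I(b(-4)) + V = 5*(60*(1 + 60)) - 4 = 5*(60*61) - 4 = 5*3660 - 4 = 18300 - 4 = 18296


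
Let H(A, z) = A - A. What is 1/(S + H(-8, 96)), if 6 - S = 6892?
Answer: -1/6886 ≈ -0.00014522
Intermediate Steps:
H(A, z) = 0
S = -6886 (S = 6 - 1*6892 = 6 - 6892 = -6886)
1/(S + H(-8, 96)) = 1/(-6886 + 0) = 1/(-6886) = -1/6886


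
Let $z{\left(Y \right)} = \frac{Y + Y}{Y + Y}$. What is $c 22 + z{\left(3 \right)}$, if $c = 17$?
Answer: $375$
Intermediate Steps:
$z{\left(Y \right)} = 1$ ($z{\left(Y \right)} = \frac{2 Y}{2 Y} = 2 Y \frac{1}{2 Y} = 1$)
$c 22 + z{\left(3 \right)} = 17 \cdot 22 + 1 = 374 + 1 = 375$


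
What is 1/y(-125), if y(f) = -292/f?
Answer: 125/292 ≈ 0.42808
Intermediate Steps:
1/y(-125) = 1/(-292/(-125)) = 1/(-292*(-1/125)) = 1/(292/125) = 125/292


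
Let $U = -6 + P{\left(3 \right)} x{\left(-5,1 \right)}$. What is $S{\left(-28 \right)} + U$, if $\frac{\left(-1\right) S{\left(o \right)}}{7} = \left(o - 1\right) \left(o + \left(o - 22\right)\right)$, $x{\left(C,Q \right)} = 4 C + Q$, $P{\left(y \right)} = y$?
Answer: $-15897$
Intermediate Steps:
$x{\left(C,Q \right)} = Q + 4 C$
$S{\left(o \right)} = - 7 \left(-1 + o\right) \left(-22 + 2 o\right)$ ($S{\left(o \right)} = - 7 \left(o - 1\right) \left(o + \left(o - 22\right)\right) = - 7 \left(-1 + o\right) \left(o + \left(-22 + o\right)\right) = - 7 \left(-1 + o\right) \left(-22 + 2 o\right)$)
$U = -63$ ($U = -6 + 3 \left(1 + 4 \left(-5\right)\right) = -6 + 3 \left(1 - 20\right) = -6 + 3 \left(-19\right) = -6 - 57 = -63$)
$S{\left(-28 \right)} + U = \left(-154 - 14 \left(-28\right)^{2} + 168 \left(-28\right)\right) - 63 = \left(-154 - 10976 - 4704\right) - 63 = -15834 - 63 = -15897$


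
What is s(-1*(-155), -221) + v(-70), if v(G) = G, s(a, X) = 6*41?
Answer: 176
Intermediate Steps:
s(a, X) = 246
s(-1*(-155), -221) + v(-70) = 246 - 70 = 176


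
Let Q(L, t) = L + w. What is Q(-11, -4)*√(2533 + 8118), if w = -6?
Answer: -17*√10651 ≈ -1754.5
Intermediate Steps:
Q(L, t) = -6 + L (Q(L, t) = L - 6 = -6 + L)
Q(-11, -4)*√(2533 + 8118) = (-6 - 11)*√(2533 + 8118) = -17*√10651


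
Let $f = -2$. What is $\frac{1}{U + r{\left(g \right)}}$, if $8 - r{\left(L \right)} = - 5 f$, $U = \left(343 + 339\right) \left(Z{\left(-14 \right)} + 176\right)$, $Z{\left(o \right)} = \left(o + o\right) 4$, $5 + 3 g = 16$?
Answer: $\frac{1}{43646} \approx 2.2912 \cdot 10^{-5}$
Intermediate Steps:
$g = \frac{11}{3}$ ($g = - \frac{5}{3} + \frac{1}{3} \cdot 16 = - \frac{5}{3} + \frac{16}{3} = \frac{11}{3} \approx 3.6667$)
$Z{\left(o \right)} = 8 o$ ($Z{\left(o \right)} = 2 o 4 = 8 o$)
$U = 43648$ ($U = \left(343 + 339\right) \left(8 \left(-14\right) + 176\right) = 682 \left(-112 + 176\right) = 682 \cdot 64 = 43648$)
$r{\left(L \right)} = -2$ ($r{\left(L \right)} = 8 - \left(-5\right) \left(-2\right) = 8 - 10 = -2$)
$\frac{1}{U + r{\left(g \right)}} = \frac{1}{43648 - 2} = \frac{1}{43646}$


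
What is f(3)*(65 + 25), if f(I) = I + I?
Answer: 540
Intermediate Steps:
f(I) = 2*I
f(3)*(65 + 25) = (2*3)*(65 + 25) = 6*90 = 540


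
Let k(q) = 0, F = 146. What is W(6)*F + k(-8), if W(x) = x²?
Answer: 5256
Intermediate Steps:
W(6)*F + k(-8) = 6²*146 + 0 = 36*146 + 0 = 5256 + 0 = 5256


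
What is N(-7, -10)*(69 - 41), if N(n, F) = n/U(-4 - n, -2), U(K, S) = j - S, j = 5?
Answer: -28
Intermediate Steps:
U(K, S) = 5 - S
N(n, F) = n/7 (N(n, F) = n/(5 - 1*(-2)) = n/(5 + 2) = n/7)
N(-7, -10)*(69 - 41) = ((1/7)*(-7))*(69 - 41) = -1*28 = -28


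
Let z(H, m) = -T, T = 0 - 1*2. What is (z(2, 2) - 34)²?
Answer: 1024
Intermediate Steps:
T = -2 (T = 0 - 2 = -2)
z(H, m) = 2 (z(H, m) = -1*(-2) = 2)
(z(2, 2) - 34)² = (2 - 34)² = (-32)² = 1024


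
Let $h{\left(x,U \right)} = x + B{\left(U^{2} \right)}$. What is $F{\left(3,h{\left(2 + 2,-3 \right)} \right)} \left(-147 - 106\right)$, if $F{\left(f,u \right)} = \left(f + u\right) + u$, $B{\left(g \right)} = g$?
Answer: $-7337$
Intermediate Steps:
$h{\left(x,U \right)} = x + U^{2}$
$F{\left(f,u \right)} = f + 2 u$
$F{\left(3,h{\left(2 + 2,-3 \right)} \right)} \left(-147 - 106\right) = \left(3 + 2 \left(\left(2 + 2\right) + \left(-3\right)^{2}\right)\right) \left(-147 - 106\right) = \left(3 + 2 \left(4 + 9\right)\right) \left(-253\right) = \left(3 + 2 \cdot 13\right) \left(-253\right) = \left(3 + 26\right) \left(-253\right) = 29 \left(-253\right) = -7337$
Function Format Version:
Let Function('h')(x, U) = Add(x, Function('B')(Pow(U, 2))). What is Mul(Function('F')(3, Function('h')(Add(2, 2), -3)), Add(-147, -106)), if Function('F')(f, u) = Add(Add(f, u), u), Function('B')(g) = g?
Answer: -7337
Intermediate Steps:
Function('h')(x, U) = Add(x, Pow(U, 2))
Function('F')(f, u) = Add(f, Mul(2, u))
Mul(Function('F')(3, Function('h')(Add(2, 2), -3)), Add(-147, -106)) = Mul(Add(3, Mul(2, Add(Add(2, 2), Pow(-3, 2)))), Add(-147, -106)) = Mul(Add(3, Mul(2, Add(4, 9))), -253) = Mul(Add(3, Mul(2, 13)), -253) = Mul(Add(3, 26), -253) = Mul(29, -253) = -7337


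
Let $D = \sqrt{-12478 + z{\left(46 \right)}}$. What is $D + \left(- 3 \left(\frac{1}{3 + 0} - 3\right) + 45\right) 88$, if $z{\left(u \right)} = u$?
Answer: $4664 + 4 i \sqrt{777} \approx 4664.0 + 111.5 i$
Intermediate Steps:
$D = 4 i \sqrt{777}$ ($D = \sqrt{-12478 + 46} = \sqrt{-12432} = 4 i \sqrt{777} \approx 111.5 i$)
$D + \left(- 3 \left(\frac{1}{3 + 0} - 3\right) + 45\right) 88 = 4 i \sqrt{777} + \left(- 3 \left(\frac{1}{3 + 0} - 3\right) + 45\right) 88 = 4 i \sqrt{777} + \left(- 3 \left(\frac{1}{3} - 3\right) + 45\right) 88 = 4 i \sqrt{777} + \left(\left(-3\right) \left(- \frac{8}{3}\right) + 45\right) 88 = 4 i \sqrt{777} + \left(8 + 45\right) 88 = 4 i \sqrt{777} + 53 \cdot 88 = 4 i \sqrt{777} + 4664 = 4664 + 4 i \sqrt{777}$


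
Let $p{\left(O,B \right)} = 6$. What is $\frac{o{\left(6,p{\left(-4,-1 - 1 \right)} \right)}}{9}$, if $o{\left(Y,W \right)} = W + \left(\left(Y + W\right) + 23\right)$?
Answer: $\frac{41}{9} \approx 4.5556$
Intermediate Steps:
$o{\left(Y,W \right)} = 23 + Y + 2 W$ ($o{\left(Y,W \right)} = W + \left(\left(W + Y\right) + 23\right) = W + \left(23 + W + Y\right) = 23 + Y + 2 W$)
$\frac{o{\left(6,p{\left(-4,-1 - 1 \right)} \right)}}{9} = \frac{23 + 6 + 2 \cdot 6}{9} = \frac{23 + 6 + 12}{9} = \frac{1}{9} \cdot 41 = \frac{41}{9}$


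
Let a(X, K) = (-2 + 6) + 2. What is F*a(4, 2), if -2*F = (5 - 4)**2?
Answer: -3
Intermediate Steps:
F = -1/2 (F = -(5 - 4)**2/2 = -1/2*1**2 = -1/2*1 = -1/2 ≈ -0.50000)
a(X, K) = 6 (a(X, K) = 4 + 2 = 6)
F*a(4, 2) = -1/2*6 = -3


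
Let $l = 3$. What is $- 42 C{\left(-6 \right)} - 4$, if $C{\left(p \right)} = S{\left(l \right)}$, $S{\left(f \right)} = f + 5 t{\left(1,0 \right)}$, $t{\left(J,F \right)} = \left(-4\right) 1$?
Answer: $710$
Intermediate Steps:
$t{\left(J,F \right)} = -4$
$S{\left(f \right)} = -20 + f$ ($S{\left(f \right)} = f + 5 \left(-4\right) = f - 20 = -20 + f$)
$C{\left(p \right)} = -17$ ($C{\left(p \right)} = -20 + 3 = -17$)
$- 42 C{\left(-6 \right)} - 4 = \left(-42\right) \left(-17\right) - 4 = 714 - 4 = 710$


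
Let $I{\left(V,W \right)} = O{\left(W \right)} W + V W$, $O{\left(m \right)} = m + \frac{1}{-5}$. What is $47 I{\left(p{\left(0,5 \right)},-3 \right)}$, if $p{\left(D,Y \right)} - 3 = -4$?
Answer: $\frac{2961}{5} \approx 592.2$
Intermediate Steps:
$p{\left(D,Y \right)} = -1$ ($p{\left(D,Y \right)} = 3 - 4 = -1$)
$O{\left(m \right)} = - \frac{1}{5} + m$ ($O{\left(m \right)} = m - \frac{1}{5} = - \frac{1}{5} + m$)
$I{\left(V,W \right)} = V W + W \left(- \frac{1}{5} + W\right)$ ($I{\left(V,W \right)} = \left(- \frac{1}{5} + W\right) W + V W = W \left(- \frac{1}{5} + W\right) + V W = V W + W \left(- \frac{1}{5} + W\right)$)
$47 I{\left(p{\left(0,5 \right)},-3 \right)} = 47 \left(- 3 \left(- \frac{1}{5} - 1 - 3\right)\right) = 47 \left(\left(-3\right) \left(- \frac{21}{5}\right)\right) = 47 \cdot \frac{63}{5} = \frac{2961}{5}$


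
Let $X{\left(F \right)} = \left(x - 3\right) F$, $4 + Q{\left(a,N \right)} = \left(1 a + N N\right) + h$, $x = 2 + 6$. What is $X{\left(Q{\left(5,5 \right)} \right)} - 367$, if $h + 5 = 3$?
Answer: $-247$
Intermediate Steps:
$h = -2$ ($h = -5 + 3 = -2$)
$x = 8$
$Q{\left(a,N \right)} = -6 + a + N^{2}$ ($Q{\left(a,N \right)} = -4 - \left(2 - a - N N\right) = -4 - \left(2 - a - N^{2}\right) = -4 + \left(-2 + a + N^{2}\right) = -6 + a + N^{2}$)
$X{\left(F \right)} = 5 F$ ($X{\left(F \right)} = \left(8 - 3\right) F = 5 F$)
$X{\left(Q{\left(5,5 \right)} \right)} - 367 = 5 \left(-6 + 5 + 5^{2}\right) - 367 = 5 \left(-6 + 5 + 25\right) - 367 = 5 \cdot 24 - 367 = 120 - 367 = -247$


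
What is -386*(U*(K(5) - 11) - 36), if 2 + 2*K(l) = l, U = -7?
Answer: -11773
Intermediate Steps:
K(l) = -1 + l/2
-386*(U*(K(5) - 11) - 36) = -386*(-7*((-1 + (½)*5) - 11) - 36) = -386*(-7*((-1 + 5/2) - 11) - 36) = -386*(-7*(3/2 - 11) - 36) = -386*(-7*(-19/2) - 36) = -386*(133/2 - 36) = -386*61/2 = -11773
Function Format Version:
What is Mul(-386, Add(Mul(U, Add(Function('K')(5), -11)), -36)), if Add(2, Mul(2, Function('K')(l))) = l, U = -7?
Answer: -11773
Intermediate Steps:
Function('K')(l) = Add(-1, Mul(Rational(1, 2), l))
Mul(-386, Add(Mul(U, Add(Function('K')(5), -11)), -36)) = Mul(-386, Add(Mul(-7, Add(Add(-1, Mul(Rational(1, 2), 5)), -11)), -36)) = Mul(-386, Add(Mul(-7, Add(Add(-1, Rational(5, 2)), -11)), -36)) = Mul(-386, Add(Mul(-7, Add(Rational(3, 2), -11)), -36)) = Mul(-386, Add(Mul(-7, Rational(-19, 2)), -36)) = Mul(-386, Add(Rational(133, 2), -36)) = Mul(-386, Rational(61, 2)) = -11773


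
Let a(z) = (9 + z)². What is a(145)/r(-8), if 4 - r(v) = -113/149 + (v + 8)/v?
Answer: 3533684/709 ≈ 4984.0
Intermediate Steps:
r(v) = 709/149 - (8 + v)/v (r(v) = 4 - (-113/149 + (v + 8)/v) = 4 - (-113*1/149 + (8 + v)/v) = 4 - (-113/149 + (8 + v)/v) = 4 + (113/149 - (8 + v)/v) = 709/149 - (8 + v)/v)
a(145)/r(-8) = (9 + 145)²/(560/149 - 8/(-8)) = 154²/(560/149 - 8*(-⅛)) = 23716/(560/149 + 1) = 23716/(709/149) = 23716*(149/709) = 3533684/709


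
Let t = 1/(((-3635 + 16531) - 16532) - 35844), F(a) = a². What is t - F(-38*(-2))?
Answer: -228036481/39480 ≈ -5776.0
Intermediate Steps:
t = -1/39480 (t = 1/((12896 - 16532) - 35844) = 1/(-3636 - 35844) = 1/(-39480) = -1/39480 ≈ -2.5329e-5)
t - F(-38*(-2)) = -1/39480 - (-38*(-2))² = -1/39480 - 1*76² = -1/39480 - 1*5776 = -1/39480 - 5776 = -228036481/39480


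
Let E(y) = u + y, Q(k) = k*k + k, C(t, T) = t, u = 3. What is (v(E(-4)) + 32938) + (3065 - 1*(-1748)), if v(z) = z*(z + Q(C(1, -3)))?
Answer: 37750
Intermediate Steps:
Q(k) = k + k² (Q(k) = k² + k = k + k²)
E(y) = 3 + y
v(z) = z*(2 + z) (v(z) = z*(z + 1*(1 + 1)) = z*(z + 1*2) = z*(z + 2) = z*(2 + z))
(v(E(-4)) + 32938) + (3065 - 1*(-1748)) = ((3 - 4)*(2 + (3 - 4)) + 32938) + (3065 - 1*(-1748)) = (-(2 - 1) + 32938) + (3065 + 1748) = (-1*1 + 32938) + 4813 = (-1 + 32938) + 4813 = 32937 + 4813 = 37750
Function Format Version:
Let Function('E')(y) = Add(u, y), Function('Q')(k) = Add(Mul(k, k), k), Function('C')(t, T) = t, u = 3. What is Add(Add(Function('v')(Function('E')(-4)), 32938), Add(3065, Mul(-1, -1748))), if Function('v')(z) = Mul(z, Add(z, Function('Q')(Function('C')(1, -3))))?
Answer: 37750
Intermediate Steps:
Function('Q')(k) = Add(k, Pow(k, 2)) (Function('Q')(k) = Add(Pow(k, 2), k) = Add(k, Pow(k, 2)))
Function('E')(y) = Add(3, y)
Function('v')(z) = Mul(z, Add(2, z)) (Function('v')(z) = Mul(z, Add(z, Mul(1, Add(1, 1)))) = Mul(z, Add(z, Mul(1, 2))) = Mul(z, Add(z, 2)) = Mul(z, Add(2, z)))
Add(Add(Function('v')(Function('E')(-4)), 32938), Add(3065, Mul(-1, -1748))) = Add(Add(Mul(Add(3, -4), Add(2, Add(3, -4))), 32938), Add(3065, Mul(-1, -1748))) = Add(Add(Mul(-1, Add(2, -1)), 32938), Add(3065, 1748)) = Add(Add(Mul(-1, 1), 32938), 4813) = Add(Add(-1, 32938), 4813) = Add(32937, 4813) = 37750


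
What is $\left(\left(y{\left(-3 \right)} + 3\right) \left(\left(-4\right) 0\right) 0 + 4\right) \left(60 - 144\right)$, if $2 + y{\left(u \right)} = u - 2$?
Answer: $-336$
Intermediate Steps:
$y{\left(u \right)} = -4 + u$ ($y{\left(u \right)} = -2 + \left(u - 2\right) = -2 + \left(-2 + u\right) = -4 + u$)
$\left(\left(y{\left(-3 \right)} + 3\right) \left(\left(-4\right) 0\right) 0 + 4\right) \left(60 - 144\right) = \left(\left(\left(-4 - 3\right) + 3\right) \left(\left(-4\right) 0\right) 0 + 4\right) \left(60 - 144\right) = \left(\left(-7 + 3\right) 0 \cdot 0 + 4\right) \left(-84\right) = \left(\left(-4\right) 0 \cdot 0 + 4\right) \left(-84\right) = \left(0 \cdot 0 + 4\right) \left(-84\right) = \left(0 + 4\right) \left(-84\right) = 4 \left(-84\right) = -336$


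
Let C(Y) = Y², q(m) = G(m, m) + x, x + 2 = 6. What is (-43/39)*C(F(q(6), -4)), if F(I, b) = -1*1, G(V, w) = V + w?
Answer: -43/39 ≈ -1.1026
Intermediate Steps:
x = 4 (x = -2 + 6 = 4)
q(m) = 4 + 2*m (q(m) = (m + m) + 4 = 2*m + 4 = 4 + 2*m)
F(I, b) = -1
(-43/39)*C(F(q(6), -4)) = (-43/39)*(-1)² = ((1/39)*(-43))*1 = -43/39*1 = -43/39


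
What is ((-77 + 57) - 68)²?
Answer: 7744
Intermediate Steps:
((-77 + 57) - 68)² = (-20 - 68)² = (-88)² = 7744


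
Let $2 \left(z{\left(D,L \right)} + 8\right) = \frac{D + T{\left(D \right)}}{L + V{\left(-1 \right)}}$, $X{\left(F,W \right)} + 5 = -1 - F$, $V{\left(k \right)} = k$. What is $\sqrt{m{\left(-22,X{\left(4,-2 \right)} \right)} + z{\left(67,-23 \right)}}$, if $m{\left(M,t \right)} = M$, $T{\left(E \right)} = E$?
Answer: $\frac{i \sqrt{4722}}{12} \approx 5.7264 i$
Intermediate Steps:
$X{\left(F,W \right)} = -6 - F$ ($X{\left(F,W \right)} = -5 - \left(1 + F\right) = -6 - F$)
$z{\left(D,L \right)} = -8 + \frac{D}{-1 + L}$ ($z{\left(D,L \right)} = -8 + \frac{\left(D + D\right) \frac{1}{L - 1}}{2} = -8 + \frac{2 D \frac{1}{-1 + L}}{2} = -8 + \frac{D}{-1 + L}$)
$\sqrt{m{\left(-22,X{\left(4,-2 \right)} \right)} + z{\left(67,-23 \right)}} = \sqrt{-22 + \frac{8 + 67 - -184}{-1 - 23}} = \sqrt{-22 + \frac{8 + 67 + 184}{-24}} = \sqrt{-22 - \frac{259}{24}} = \sqrt{- \frac{787}{24}} = \frac{i \sqrt{4722}}{12}$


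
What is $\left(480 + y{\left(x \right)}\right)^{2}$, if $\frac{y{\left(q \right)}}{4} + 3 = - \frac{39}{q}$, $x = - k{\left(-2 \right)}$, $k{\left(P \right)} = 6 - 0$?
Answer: $244036$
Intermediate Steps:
$k{\left(P \right)} = 6$ ($k{\left(P \right)} = 6 + 0 = 6$)
$x = -6$ ($x = \left(-1\right) 6 = -6$)
$y{\left(q \right)} = -12 - \frac{156}{q}$ ($y{\left(q \right)} = -12 + 4 \left(- \frac{39}{q}\right) = -12 - \frac{156}{q}$)
$\left(480 + y{\left(x \right)}\right)^{2} = \left(480 - \left(12 + \frac{156}{-6}\right)\right)^{2} = \left(480 - -14\right)^{2} = \left(480 + \left(-12 + 26\right)\right)^{2} = \left(480 + 14\right)^{2} = 494^{2} = 244036$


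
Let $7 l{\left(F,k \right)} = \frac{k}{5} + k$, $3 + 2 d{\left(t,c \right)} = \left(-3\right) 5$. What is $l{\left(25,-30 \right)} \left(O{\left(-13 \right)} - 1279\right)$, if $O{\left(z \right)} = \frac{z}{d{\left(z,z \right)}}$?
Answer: $\frac{45992}{7} \approx 6570.3$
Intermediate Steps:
$d{\left(t,c \right)} = -9$ ($d{\left(t,c \right)} = - \frac{3}{2} + \frac{\left(-3\right) 5}{2} = - \frac{3}{2} + \frac{1}{2} \left(-15\right) = - \frac{3}{2} - \frac{15}{2} = -9$)
$l{\left(F,k \right)} = \frac{6 k}{35}$ ($l{\left(F,k \right)} = \frac{\frac{k}{5} + k}{7} = \frac{\frac{6}{5} k}{7} = \frac{6 k}{35}$)
$O{\left(z \right)} = - \frac{z}{9}$ ($O{\left(z \right)} = \frac{z}{-9} = z \left(- \frac{1}{9}\right) = - \frac{z}{9}$)
$l{\left(25,-30 \right)} \left(O{\left(-13 \right)} - 1279\right) = \frac{6}{35} \left(-30\right) \left(\left(- \frac{1}{9}\right) \left(-13\right) - 1279\right) = - \frac{36 \left(\frac{13}{9} - 1279\right)}{7} = \left(- \frac{36}{7}\right) \left(- \frac{11498}{9}\right) = \frac{45992}{7}$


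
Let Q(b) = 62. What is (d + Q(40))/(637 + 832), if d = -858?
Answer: -796/1469 ≈ -0.54187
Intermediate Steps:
(d + Q(40))/(637 + 832) = (-858 + 62)/(637 + 832) = -796/1469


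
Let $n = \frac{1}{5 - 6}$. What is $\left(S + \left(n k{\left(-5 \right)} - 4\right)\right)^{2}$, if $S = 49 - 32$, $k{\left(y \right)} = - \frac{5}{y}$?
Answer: $144$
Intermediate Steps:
$n = -1$ ($n = \frac{1}{-1} = -1$)
$S = 17$ ($S = 49 - 32 = 17$)
$\left(S + \left(n k{\left(-5 \right)} - 4\right)\right)^{2} = \left(17 - \left(4 - \frac{5}{-5}\right)\right)^{2} = \left(17 - \left(4 - -1\right)\right)^{2} = \left(17 - 5\right)^{2} = 12^{2} = 144$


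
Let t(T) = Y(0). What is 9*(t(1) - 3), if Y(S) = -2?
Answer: -45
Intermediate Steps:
t(T) = -2
9*(t(1) - 3) = 9*(-2 - 3) = 9*(-5) = -45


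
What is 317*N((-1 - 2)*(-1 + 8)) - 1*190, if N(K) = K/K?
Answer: 127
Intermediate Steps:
N(K) = 1
317*N((-1 - 2)*(-1 + 8)) - 1*190 = 317*1 - 1*190 = 317 - 190 = 127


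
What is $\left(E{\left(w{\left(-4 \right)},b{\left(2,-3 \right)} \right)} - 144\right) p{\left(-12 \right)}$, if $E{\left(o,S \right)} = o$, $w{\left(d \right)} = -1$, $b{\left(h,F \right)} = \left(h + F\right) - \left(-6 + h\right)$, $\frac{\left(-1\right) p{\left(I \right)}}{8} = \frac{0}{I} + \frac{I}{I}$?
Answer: $1160$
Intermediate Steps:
$p{\left(I \right)} = -8$ ($p{\left(I \right)} = - 8 \left(\frac{0}{I} + \frac{I}{I}\right) = - 8 \left(0 + 1\right) = \left(-8\right) 1 = -8$)
$b{\left(h,F \right)} = 6 + F$ ($b{\left(h,F \right)} = \left(F + h\right) - \left(-6 + h\right) = 6 + F$)
$\left(E{\left(w{\left(-4 \right)},b{\left(2,-3 \right)} \right)} - 144\right) p{\left(-12 \right)} = \left(-1 - 144\right) \left(-8\right) = \left(-145\right) \left(-8\right) = 1160$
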